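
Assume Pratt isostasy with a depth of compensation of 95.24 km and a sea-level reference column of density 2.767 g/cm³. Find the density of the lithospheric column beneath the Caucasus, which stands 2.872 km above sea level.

2.69 g/cm³

Pratt balance: ρ_ref D = ρ (D + h).
ρ = ρ_ref D/(D + h) = 2.767 × 95.24 km/(95.24 km + 2.872 km) = 2.69 g/cm³.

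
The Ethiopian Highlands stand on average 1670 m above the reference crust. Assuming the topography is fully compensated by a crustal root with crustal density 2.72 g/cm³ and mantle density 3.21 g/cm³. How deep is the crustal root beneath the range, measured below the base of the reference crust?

Balancing pressure at the compensation depth: the weight of the topography is balanced by the buoyancy of the root, ρ_c h = (ρ_m − ρ_c) r.
r = h · ρ_c / (ρ_m − ρ_c) = 1670 m × 2.72 / (3.21 − 2.72) = 9270 m.

9270 m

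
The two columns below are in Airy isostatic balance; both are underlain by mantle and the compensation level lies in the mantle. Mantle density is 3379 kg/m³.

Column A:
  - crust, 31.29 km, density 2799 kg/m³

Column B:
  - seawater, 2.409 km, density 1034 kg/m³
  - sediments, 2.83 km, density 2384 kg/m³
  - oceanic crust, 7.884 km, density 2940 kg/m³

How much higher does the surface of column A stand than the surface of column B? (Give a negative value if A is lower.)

1.84 km

For any compensation level in the mantle, the mantle terms cancel and isostasy reduces to e = (Σt_A − Σt_B) − (Σ(ρt)_A − Σ(ρt)_B) / ρ_m.
Σt_A = 31.29 km; Σt_B = 13.123 km; Σ(ρt)_A = 87580.71; Σ(ρt)_B = 32416.586 (in km·kg/m³).
e = (31.29 − 13.123) − (87580.71 − 32416.586) / 3379 = 1.84 km.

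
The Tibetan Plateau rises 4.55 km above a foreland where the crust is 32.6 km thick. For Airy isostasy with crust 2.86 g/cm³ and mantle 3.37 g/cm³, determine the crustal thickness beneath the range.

62.7 km

Root depth r = h ρ_c / (ρ_m − ρ_c) = 4.55 km × 2.86 / 0.51 = 25.52 km.
Total thickness = T + h + r = 32.6 km + 4.55 km + 25.52 km = 62.7 km.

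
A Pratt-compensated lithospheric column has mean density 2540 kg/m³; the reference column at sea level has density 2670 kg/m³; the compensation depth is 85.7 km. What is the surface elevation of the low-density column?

ρ_ref D = ρ (D + h) → h = D (ρ_ref − ρ)/ρ.
h = 85.7 km × (2670 − 2540)/2540 = 4.39 km.

4.39 km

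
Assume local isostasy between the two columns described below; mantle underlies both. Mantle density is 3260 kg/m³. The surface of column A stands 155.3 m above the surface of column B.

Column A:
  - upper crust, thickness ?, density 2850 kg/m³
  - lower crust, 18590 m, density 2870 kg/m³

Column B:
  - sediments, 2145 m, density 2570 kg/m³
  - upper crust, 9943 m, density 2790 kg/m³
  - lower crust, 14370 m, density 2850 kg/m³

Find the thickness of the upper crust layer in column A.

12900 m

Take the compensation level at the base of the deeper column (depth z_c below the surface of column A) and equate Σ ρ_i t_i down to z_c; mantle fills any gap and the z_c terms cancel.
Column A: x×2850 + 18590×2870 + (z_c − 18590 − x)×3260
Column B: 155.3×0 + 2145×2570 + 9943×2790 + 14370×2850 + (z_c − 155.3 − 26458)×3260
The z_c×3260 term appears on both sides and cancels. Collect the known terms of each column as K = Σ(ρt)_known − 3260 × (depth of known layers): K_A = 53353300 − 3260×18590 = −7250100; K_B = 74208120 − 3260×(155.3 + 26458) = −12551238.
Balance: K_A − x×(3260 − 2850) = K_B, so x = (K_A − K_B)/(3260 − 2850) = 5301140/410 = 12900 m.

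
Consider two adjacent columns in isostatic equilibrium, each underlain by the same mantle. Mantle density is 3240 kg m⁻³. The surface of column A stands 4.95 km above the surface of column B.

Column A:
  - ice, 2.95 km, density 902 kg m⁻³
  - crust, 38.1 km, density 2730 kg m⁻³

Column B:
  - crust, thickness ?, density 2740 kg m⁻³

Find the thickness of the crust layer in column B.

Take the compensation level at the base of the deeper column (depth z_c below the surface of column A) and equate Σ ρ_i t_i down to z_c; mantle fills any gap and the z_c terms cancel.
Column A: 2.95×902 + 38.1×2730 + (z_c − 41.05)×3240
Column B: 4.95×0 + x×2740 + (z_c − 4.95 − 0 − x)×3240
The z_c×3240 term appears on both sides and cancels. Collect the known terms of each column as K = Σ(ρt)_known − 3240 × (depth of known layers): K_A = 106673.9 − 3240×41.05 = −26328.1; K_B = 0 − 3240×(4.95 + 0) = −16038.
Balance: K_A = K_B − x×(3240 − 2740), so x = (K_B − K_A)/(3240 − 2740) = 10290.1/500 = 20.6 km.

20.6 km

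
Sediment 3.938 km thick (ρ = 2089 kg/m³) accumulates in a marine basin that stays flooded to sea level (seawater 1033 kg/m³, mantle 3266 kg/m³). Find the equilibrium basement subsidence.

1.86 km

Submarine loading: the sediment displaces seawater, and the subsidence is in turn flooded, so s (ρ_m − ρ_w) = t (ρ_sed − ρ_w).
s = 3.938 km × (2089 − 1033) / (3266 − 1033) = 1.86 km.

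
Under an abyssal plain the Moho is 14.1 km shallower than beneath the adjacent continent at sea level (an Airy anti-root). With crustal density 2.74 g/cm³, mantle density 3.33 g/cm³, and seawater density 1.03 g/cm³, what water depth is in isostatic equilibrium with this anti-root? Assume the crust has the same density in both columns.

Replacing a thickness d of crust by seawater at the top must be balanced by replacing crust with mantle at the base: d (ρ_c − ρ_w) = a (ρ_m − ρ_c).
d = a (ρ_m − ρ_c)/(ρ_c − ρ_w) = 14.1 km × 0.59/1.71 = 4.86 km.

4.86 km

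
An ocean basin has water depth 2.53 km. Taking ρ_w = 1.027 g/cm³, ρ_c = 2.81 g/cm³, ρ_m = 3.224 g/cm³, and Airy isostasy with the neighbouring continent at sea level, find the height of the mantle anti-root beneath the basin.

Equating mass per unit area of the two columns: replacing crust with seawater at the top is compensated by replacing crust with mantle at the base: d (ρ_c − ρ_w) = a (ρ_m − ρ_c).
a = d (ρ_c − ρ_w)/(ρ_m − ρ_c) = 2.53 km × 1.783/0.414 = 10.9 km.

10.9 km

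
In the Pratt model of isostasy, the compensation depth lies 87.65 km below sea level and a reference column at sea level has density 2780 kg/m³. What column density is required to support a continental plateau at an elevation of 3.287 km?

Pratt balance: ρ_ref D = ρ (D + h).
ρ = ρ_ref D/(D + h) = 2780 × 87.65 km/(87.65 km + 3.287 km) = 2680 kg/m³.

2680 kg/m³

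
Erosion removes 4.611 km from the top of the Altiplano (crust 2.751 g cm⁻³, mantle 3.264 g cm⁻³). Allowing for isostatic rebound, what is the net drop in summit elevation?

Rebound u = e ρ_c/ρ_m = 4.611 km × 2.751/3.264 = 3.886 km.
Net surface drop = e − u = 4.611 km − 3.886 km = e (ρ_m − ρ_c)/ρ_m = 0.725 km.

0.725 km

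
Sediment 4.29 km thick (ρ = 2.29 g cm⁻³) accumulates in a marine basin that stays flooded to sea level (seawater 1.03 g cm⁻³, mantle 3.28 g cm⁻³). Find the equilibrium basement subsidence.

Submarine loading: the sediment displaces seawater, and the subsidence is in turn flooded, so s (ρ_m − ρ_w) = t (ρ_sed − ρ_w).
s = 4.29 km × (2.29 − 1.03) / (3.28 − 1.03) = 2.4 km.

2.4 km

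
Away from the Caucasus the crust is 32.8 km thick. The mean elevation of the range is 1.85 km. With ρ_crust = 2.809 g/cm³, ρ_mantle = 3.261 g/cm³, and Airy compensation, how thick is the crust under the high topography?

46.1 km

Root depth r = h ρ_c / (ρ_m − ρ_c) = 1.85 km × 2.809 / 0.452 = 11.5 km.
Total thickness = T + h + r = 32.8 km + 1.85 km + 11.5 km = 46.1 km.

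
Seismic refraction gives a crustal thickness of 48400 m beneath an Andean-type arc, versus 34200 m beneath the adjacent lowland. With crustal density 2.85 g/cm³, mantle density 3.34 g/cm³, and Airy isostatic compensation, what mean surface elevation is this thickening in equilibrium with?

Excess crust Δ = 48400 m − 34200 m = 14200 m, split between elevation h and root r with h + r = Δ.
Airy balance ρ_c h = (ρ_m − ρ_c) r gives r = h ρ_c/(ρ_m − ρ_c), so h (1 + ρ_c/(ρ_m − ρ_c)) = Δ, i.e. h = Δ (ρ_m − ρ_c)/ρ_m.
h = 14200 m × 0.49/3.34 = 2080 m.

2080 m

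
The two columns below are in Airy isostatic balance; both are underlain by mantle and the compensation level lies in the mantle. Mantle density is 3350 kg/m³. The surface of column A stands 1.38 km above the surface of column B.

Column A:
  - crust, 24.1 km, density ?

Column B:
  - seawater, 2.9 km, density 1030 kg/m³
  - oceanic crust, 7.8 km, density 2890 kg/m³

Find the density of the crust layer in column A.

Take the compensation level at the base of the deeper column (depth z_c below the surface of column A) and equate Σ ρ_i t_i down to z_c; mantle fills any gap and the z_c terms cancel.
Column A: 24.1×ρ + (z_c − 24.1)×3350
Column B: 1.38×0 + 2.9×1030 + 7.8×2890 + (z_c − 1.38 − 10.7)×3350
The z_c×3350 term appears on both sides and cancels. Collect the known terms of each column as K = Σ(ρt)_known − 3350 × (depth of known layers): K_A = 0 − 3350×24.1 = −80735; K_B = 25529 − 3350×(1.38 + 10.7) = −14939.
Balance: K_A + 24.1×ρ = K_B, so ρ = (K_B − K_A)/24.1 = 65796/24.1 = 2730 kg/m³.

2730 kg/m³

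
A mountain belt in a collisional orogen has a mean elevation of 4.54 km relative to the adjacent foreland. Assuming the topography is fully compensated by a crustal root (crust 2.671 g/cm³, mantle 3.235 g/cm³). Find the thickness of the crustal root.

In Airy isostatic equilibrium: the weight of the topography is balanced by the buoyancy of the root, ρ_c h = (ρ_m − ρ_c) r.
r = h · ρ_c / (ρ_m − ρ_c) = 4.54 km × 2.671 / (3.235 − 2.671) = 21.5 km.

21.5 km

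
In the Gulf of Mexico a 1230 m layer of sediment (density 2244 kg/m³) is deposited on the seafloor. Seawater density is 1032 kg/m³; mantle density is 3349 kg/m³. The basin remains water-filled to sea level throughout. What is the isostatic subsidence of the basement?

Submarine loading: the sediment displaces seawater, and the subsidence is in turn flooded, so s (ρ_m − ρ_w) = t (ρ_sed − ρ_w).
s = 1230 m × (2244 − 1032) / (3349 − 1032) = 643 m.

643 m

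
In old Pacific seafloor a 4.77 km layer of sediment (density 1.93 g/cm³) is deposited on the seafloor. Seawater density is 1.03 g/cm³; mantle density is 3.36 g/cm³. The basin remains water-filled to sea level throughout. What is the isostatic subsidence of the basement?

Submarine loading: the sediment displaces seawater, and the subsidence is in turn flooded, so s (ρ_m − ρ_w) = t (ρ_sed − ρ_w).
s = 4.77 km × (1.93 − 1.03) / (3.36 − 1.03) = 1.84 km.

1.84 km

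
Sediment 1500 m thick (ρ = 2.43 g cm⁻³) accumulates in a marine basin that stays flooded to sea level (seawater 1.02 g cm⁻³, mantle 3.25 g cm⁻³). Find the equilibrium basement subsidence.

Submarine loading: the sediment displaces seawater, and the subsidence is in turn flooded, so s (ρ_m − ρ_w) = t (ρ_sed − ρ_w).
s = 1500 m × (2.43 − 1.02) / (3.25 − 1.02) = 948 m.

948 m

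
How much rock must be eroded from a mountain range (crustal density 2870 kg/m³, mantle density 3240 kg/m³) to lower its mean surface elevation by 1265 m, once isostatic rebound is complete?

11100 m

Net drop Δ = e − u = e − e ρ_c/ρ_m = e (ρ_m − ρ_c)/ρ_m.
e = Δ ρ_m/(ρ_m − ρ_c) = 1265 m × 3240/370 = 11100 m.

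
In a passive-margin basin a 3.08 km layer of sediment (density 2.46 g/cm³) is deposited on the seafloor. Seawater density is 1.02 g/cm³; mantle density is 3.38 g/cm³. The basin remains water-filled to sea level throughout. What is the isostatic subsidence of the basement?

1.88 km

Submarine loading: the sediment displaces seawater, and the subsidence is in turn flooded, so s (ρ_m − ρ_w) = t (ρ_sed − ρ_w).
s = 3.08 km × (2.46 − 1.02) / (3.38 − 1.02) = 1.88 km.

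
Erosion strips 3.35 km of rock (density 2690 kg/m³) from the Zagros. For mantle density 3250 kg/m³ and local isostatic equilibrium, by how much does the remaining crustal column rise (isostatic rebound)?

2.77 km

Unloading: uplift u = e ρ_c/ρ_m = 3.35 km × 2690/3250 = 2.77 km.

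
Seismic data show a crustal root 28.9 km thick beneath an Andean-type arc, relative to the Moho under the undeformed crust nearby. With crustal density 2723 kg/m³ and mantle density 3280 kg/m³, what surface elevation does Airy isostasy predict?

In Airy isostatic equilibrium: ρ_c h = (ρ_m − ρ_c) r.
h = r (ρ_m − ρ_c) / ρ_c = 28.9 km × (3280 − 2723) / 2723 = 5.91 km.

5.91 km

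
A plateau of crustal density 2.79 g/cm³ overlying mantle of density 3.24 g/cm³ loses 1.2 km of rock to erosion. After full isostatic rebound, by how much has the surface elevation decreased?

Rebound u = e ρ_c/ρ_m = 1.2 km × 2.79/3.24 = 1.033 km.
Net surface drop = e − u = 1.2 km − 1.033 km = e (ρ_m − ρ_c)/ρ_m = 0.167 km.

0.167 km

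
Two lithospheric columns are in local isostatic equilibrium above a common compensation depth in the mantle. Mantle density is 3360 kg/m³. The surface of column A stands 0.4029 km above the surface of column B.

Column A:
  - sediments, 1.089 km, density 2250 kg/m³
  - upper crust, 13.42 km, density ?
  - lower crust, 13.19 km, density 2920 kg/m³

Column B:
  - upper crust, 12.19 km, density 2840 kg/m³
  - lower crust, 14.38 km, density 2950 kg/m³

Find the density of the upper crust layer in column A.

Take the compensation level at the base of the deeper column (depth z_c below the surface of column A) and equate Σ ρ_i t_i down to z_c; mantle fills any gap and the z_c terms cancel.
Column A: 1.089×2250 + 13.42×ρ + 13.19×2920 + (z_c − 27.699)×3360
Column B: 0.4029×0 + 12.19×2840 + 14.38×2950 + (z_c − 0.4029 − 26.57)×3360
The z_c×3360 term appears on both sides and cancels. Collect the known terms of each column as K = Σ(ρt)_known − 3360 × (depth of known layers): K_A = 40965.05 − 3360×27.699 = −52103.59; K_B = 77040.6 − 3360×(0.4029 + 26.57) = −13588.344.
Balance: K_A + 13.42×ρ = K_B, so ρ = (K_B − K_A)/13.42 = 38515.2/13.42 = 2870 kg/m³.

2870 kg/m³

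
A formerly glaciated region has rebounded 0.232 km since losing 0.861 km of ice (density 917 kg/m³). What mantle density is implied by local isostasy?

3400 kg/m³

ρ_m = ρ_ice t / u = 917 × 0.861 km/0.232 km = 3400 kg/m³.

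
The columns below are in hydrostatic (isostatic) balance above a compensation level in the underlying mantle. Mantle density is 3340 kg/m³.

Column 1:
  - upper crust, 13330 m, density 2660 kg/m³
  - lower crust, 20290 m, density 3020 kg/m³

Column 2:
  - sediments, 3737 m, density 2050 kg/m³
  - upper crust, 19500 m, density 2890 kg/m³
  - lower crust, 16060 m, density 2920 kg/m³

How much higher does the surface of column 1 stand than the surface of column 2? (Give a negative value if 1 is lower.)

−1430 m

For any compensation level in the mantle, the mantle terms cancel and isostasy reduces to e = (Σt_1 − Σt_2) − (Σ(ρt)_1 − Σ(ρt)_2) / ρ_m.
Σt_1 = 33620 m; Σt_2 = 39297 m; Σ(ρt)_1 = 96733600; Σ(ρt)_2 = 110911050 (in m·kg/m³).
e = (33620 − 39297) − (96733600 − 110911050) / 3340 = −1430 m.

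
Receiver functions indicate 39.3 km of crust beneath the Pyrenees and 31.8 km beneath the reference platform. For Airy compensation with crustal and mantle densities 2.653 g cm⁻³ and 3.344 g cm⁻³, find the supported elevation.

Excess crust Δ = 39.3 km − 31.8 km = 7.5 km, split between elevation h and root r with h + r = Δ.
Airy balance ρ_c h = (ρ_m − ρ_c) r gives r = h ρ_c/(ρ_m − ρ_c), so h (1 + ρ_c/(ρ_m − ρ_c)) = Δ, i.e. h = Δ (ρ_m − ρ_c)/ρ_m.
h = 7.5 km × 0.691/3.344 = 1.55 km.

1.55 km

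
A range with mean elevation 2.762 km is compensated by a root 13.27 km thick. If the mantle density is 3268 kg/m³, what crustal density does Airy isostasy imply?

ρ_c h = (ρ_m − ρ_c) r → ρ_c (h + r) = ρ_m r → ρ_c = ρ_m r / (h + r).
ρ_c = 3268 × 13.27 km / (2.762 km + 13.27 km) = 2700 kg/m³.

2700 kg/m³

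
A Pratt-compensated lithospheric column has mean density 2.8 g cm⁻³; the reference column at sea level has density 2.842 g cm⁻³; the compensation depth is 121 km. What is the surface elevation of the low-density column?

ρ_ref D = ρ (D + h) → h = D (ρ_ref − ρ)/ρ.
h = 121 km × (2.842 − 2.8)/2.8 = 1.81 km.

1.81 km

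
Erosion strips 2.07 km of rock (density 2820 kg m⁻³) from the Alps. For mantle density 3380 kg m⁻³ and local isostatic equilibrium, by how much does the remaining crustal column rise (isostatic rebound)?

Unloading: uplift u = e ρ_c/ρ_m = 2.07 km × 2820/3380 = 1.73 km.

1.73 km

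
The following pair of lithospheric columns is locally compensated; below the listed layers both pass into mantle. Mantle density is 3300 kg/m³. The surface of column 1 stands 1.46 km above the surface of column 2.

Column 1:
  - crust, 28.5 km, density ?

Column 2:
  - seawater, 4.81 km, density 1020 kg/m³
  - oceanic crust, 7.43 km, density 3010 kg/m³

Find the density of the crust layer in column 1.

Take the compensation level at the base of the deeper column (depth z_c below the surface of column 1) and equate Σ ρ_i t_i down to z_c; mantle fills any gap and the z_c terms cancel.
Column 1: 28.5×ρ + (z_c − 28.5)×3300
Column 2: 1.46×0 + 4.81×1020 + 7.43×3010 + (z_c − 1.46 − 12.24)×3300
The z_c×3300 term appears on both sides and cancels. Collect the known terms of each column as K = Σ(ρt)_known − 3300 × (depth of known layers): K_1 = 0 − 3300×28.5 = −94050; K_2 = 27270.5 − 3300×(1.46 + 12.24) = −17939.5.
Balance: K_1 + 28.5×ρ = K_2, so ρ = (K_2 − K_1)/28.5 = 76110.5/28.5 = 2670 kg/m³.

2670 kg/m³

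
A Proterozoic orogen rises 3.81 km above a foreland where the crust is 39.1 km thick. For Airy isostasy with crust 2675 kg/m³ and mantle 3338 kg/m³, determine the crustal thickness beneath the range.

Root depth r = h ρ_c / (ρ_m − ρ_c) = 3.81 km × 2675 / 663 = 15.37 km.
Total thickness = T + h + r = 39.1 km + 3.81 km + 15.37 km = 58.3 km.

58.3 km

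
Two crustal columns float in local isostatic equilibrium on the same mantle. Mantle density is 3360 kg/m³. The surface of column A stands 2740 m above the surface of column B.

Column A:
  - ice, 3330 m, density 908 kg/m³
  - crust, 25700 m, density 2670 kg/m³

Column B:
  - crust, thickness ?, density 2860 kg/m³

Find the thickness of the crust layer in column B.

33400 m

Take the compensation level at the base of the deeper column (depth z_c below the surface of column A) and equate Σ ρ_i t_i down to z_c; mantle fills any gap and the z_c terms cancel.
Column A: 3330×908 + 25700×2670 + (z_c − 29030)×3360
Column B: 2740×0 + x×2860 + (z_c − 2740 − 0 − x)×3360
The z_c×3360 term appears on both sides and cancels. Collect the known terms of each column as K = Σ(ρt)_known − 3360 × (depth of known layers): K_A = 71642640 − 3360×29030 = −25898160; K_B = 0 − 3360×(2740 + 0) = −9206400.
Balance: K_A = K_B − x×(3360 − 2860), so x = (K_B − K_A)/(3360 − 2860) = 16691800/500 = 33400 m.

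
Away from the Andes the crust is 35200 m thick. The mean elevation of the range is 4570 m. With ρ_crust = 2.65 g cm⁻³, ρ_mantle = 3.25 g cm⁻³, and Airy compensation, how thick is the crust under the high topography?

Root depth r = h ρ_c / (ρ_m − ρ_c) = 4570 m × 2.65 / 0.6 = 20180 m.
Total thickness = T + h + r = 35200 m + 4570 m + 20180 m = 60000 m.

60000 m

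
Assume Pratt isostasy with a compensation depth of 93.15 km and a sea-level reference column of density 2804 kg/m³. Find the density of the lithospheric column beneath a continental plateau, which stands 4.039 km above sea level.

Pratt balance: ρ_ref D = ρ (D + h).
ρ = ρ_ref D/(D + h) = 2804 × 93.15 km/(93.15 km + 4.039 km) = 2690 kg/m³.

2690 kg/m³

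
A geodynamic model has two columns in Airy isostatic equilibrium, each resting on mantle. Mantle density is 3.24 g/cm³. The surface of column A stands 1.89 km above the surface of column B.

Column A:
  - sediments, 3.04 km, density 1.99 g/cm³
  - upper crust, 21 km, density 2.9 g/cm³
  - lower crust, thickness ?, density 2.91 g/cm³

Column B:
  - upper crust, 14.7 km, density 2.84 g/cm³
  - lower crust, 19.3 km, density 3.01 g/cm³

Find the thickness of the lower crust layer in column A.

Take the compensation level at the base of the deeper column (depth z_c below the surface of column A) and equate Σ ρ_i t_i down to z_c; mantle fills any gap and the z_c terms cancel.
Column A: 3.04×1.99 + 21×2.9 + x×2.91 + (z_c − 24.04 − x)×3.24
Column B: 1.89×0 + 14.7×2.84 + 19.3×3.01 + (z_c − 1.89 − 34)×3.24
The z_c×3.24 term appears on both sides and cancels. Collect the known terms of each column as K = Σ(ρt)_known − 3.24 × (depth of known layers): K_A = 66.9496 − 3.24×24.04 = −10.94; K_B = 99.841 − 3.24×(1.89 + 34) = −16.4426.
Balance: K_A − x×(3.24 − 2.91) = K_B, so x = (K_A − K_B)/(3.24 − 2.91) = 5.5026/0.33 = 16.7 km.

16.7 km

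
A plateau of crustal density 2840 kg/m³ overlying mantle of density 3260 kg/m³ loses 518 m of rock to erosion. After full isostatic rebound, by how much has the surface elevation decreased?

Rebound u = e ρ_c/ρ_m = 518 m × 2840/3260 = 451.3 m.
Net surface drop = e − u = 518 m − 451.3 m = e (ρ_m − ρ_c)/ρ_m = 66.7 m.

66.7 m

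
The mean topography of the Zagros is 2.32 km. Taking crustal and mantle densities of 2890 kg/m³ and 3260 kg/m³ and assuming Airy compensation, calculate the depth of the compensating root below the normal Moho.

Equating mass per unit area of the two columns: the weight of the topography is balanced by the buoyancy of the root, ρ_c h = (ρ_m − ρ_c) r.
r = h · ρ_c / (ρ_m − ρ_c) = 2.32 km × 2890 / (3260 − 2890) = 18.1 km.

18.1 km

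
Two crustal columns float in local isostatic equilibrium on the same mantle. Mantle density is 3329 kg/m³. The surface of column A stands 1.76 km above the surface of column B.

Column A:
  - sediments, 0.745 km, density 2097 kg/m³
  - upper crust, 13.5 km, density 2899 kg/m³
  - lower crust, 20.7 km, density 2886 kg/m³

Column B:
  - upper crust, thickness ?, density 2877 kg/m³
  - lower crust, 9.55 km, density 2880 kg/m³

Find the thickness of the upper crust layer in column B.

12.7 km

Take the compensation level at the base of the deeper column (depth z_c below the surface of column A) and equate Σ ρ_i t_i down to z_c; mantle fills any gap and the z_c terms cancel.
Column A: 0.745×2097 + 13.5×2899 + 20.7×2886 + (z_c − 34.945)×3329
Column B: 1.76×0 + x×2877 + 9.55×2880 + (z_c − 1.76 − 9.55 − x)×3329
The z_c×3329 term appears on both sides and cancels. Collect the known terms of each column as K = Σ(ρt)_known − 3329 × (depth of known layers): K_A = 100438.965 − 3329×34.945 = −15892.94; K_B = 27504 − 3329×(1.76 + 9.55) = −10146.99.
Balance: K_A = K_B − x×(3329 − 2877), so x = (K_B − K_A)/(3329 − 2877) = 5745.95/452 = 12.7 km.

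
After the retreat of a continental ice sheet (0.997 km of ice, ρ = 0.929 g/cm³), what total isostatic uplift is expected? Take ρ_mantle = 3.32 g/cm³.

Removing the load lets mantle flow back in; uplift u satisfies ρ_ice t = ρ_m u.
u = t ρ_ice/ρ_m = 0.997 km × 0.929/3.32 = 0.279 km.

0.279 km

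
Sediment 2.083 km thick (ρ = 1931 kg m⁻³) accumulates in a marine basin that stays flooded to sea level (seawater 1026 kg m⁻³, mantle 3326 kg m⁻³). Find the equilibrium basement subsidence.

0.82 km

Submarine loading: the sediment displaces seawater, and the subsidence is in turn flooded, so s (ρ_m − ρ_w) = t (ρ_sed − ρ_w).
s = 2.083 km × (1931 − 1026) / (3326 − 1026) = 0.82 km.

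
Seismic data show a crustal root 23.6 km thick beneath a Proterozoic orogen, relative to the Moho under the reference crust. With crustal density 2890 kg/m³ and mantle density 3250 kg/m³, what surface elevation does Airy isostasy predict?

2.94 km

Equating mass per unit area of the two columns: ρ_c h = (ρ_m − ρ_c) r.
h = r (ρ_m − ρ_c) / ρ_c = 23.6 km × (3250 − 2890) / 2890 = 2.94 km.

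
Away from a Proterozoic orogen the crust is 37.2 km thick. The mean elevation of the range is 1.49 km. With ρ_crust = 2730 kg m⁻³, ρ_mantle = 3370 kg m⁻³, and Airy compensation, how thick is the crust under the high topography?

Root depth r = h ρ_c / (ρ_m − ρ_c) = 1.49 km × 2730 / 640 = 6.356 km.
Total thickness = T + h + r = 37.2 km + 1.49 km + 6.356 km = 45 km.

45 km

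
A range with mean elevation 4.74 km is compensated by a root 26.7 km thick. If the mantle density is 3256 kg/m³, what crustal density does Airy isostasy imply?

2770 kg/m³

ρ_c h = (ρ_m − ρ_c) r → ρ_c (h + r) = ρ_m r → ρ_c = ρ_m r / (h + r).
ρ_c = 3256 × 26.7 km / (4.74 km + 26.7 km) = 2770 kg/m³.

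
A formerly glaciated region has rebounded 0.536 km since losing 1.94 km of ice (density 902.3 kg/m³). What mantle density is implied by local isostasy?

ρ_m = ρ_ice t / u = 902.3 × 1.94 km/0.536 km = 3270 kg/m³.

3270 kg/m³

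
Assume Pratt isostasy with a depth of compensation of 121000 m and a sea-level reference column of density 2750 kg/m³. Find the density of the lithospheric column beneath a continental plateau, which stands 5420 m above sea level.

2630 kg/m³

Pratt balance: ρ_ref D = ρ (D + h).
ρ = ρ_ref D/(D + h) = 2750 × 121000 m/(121000 m + 5420 m) = 2630 kg/m³.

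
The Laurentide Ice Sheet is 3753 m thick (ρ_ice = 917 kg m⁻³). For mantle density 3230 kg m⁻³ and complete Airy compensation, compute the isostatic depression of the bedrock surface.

For local isostatic compensation: the ice load ρ_ice t is balanced by mantle displaced below, ρ_m s.
s = t ρ_ice / ρ_m = 3753 m × 917/3230 = 1070 m.

1070 m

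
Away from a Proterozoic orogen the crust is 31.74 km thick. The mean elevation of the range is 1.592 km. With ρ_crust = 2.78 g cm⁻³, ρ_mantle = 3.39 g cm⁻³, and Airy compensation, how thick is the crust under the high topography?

40.6 km

Root depth r = h ρ_c / (ρ_m − ρ_c) = 1.592 km × 2.78 / 0.61 = 7.255 km.
Total thickness = T + h + r = 31.74 km + 1.592 km + 7.255 km = 40.6 km.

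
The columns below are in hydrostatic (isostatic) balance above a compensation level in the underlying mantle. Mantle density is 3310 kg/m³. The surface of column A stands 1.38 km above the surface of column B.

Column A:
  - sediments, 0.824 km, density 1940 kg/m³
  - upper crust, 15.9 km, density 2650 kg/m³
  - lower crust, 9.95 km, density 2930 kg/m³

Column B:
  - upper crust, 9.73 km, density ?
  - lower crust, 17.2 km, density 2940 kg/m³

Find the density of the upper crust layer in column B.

2850 kg/m³

Take the compensation level at the base of the deeper column (depth z_c below the surface of column A) and equate Σ ρ_i t_i down to z_c; mantle fills any gap and the z_c terms cancel.
Column A: 0.824×1940 + 15.9×2650 + 9.95×2930 + (z_c − 26.674)×3310
Column B: 1.38×0 + 9.73×ρ + 17.2×2940 + (z_c − 1.38 − 26.93)×3310
The z_c×3310 term appears on both sides and cancels. Collect the known terms of each column as K = Σ(ρt)_known − 3310 × (depth of known layers): K_A = 72887.06 − 3310×26.674 = −15403.88; K_B = 50568 − 3310×(1.38 + 26.93) = −43138.1.
Balance: K_A = K_B + 9.73×ρ, so ρ = (K_A − K_B)/9.73 = 27734.2/9.73 = 2850 kg/m³.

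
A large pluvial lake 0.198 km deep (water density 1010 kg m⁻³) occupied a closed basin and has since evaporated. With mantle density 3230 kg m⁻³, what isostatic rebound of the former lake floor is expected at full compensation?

u = d ρ_w/ρ_m = 0.198 km × 1010/3230 = 0.0619 km.

0.0619 km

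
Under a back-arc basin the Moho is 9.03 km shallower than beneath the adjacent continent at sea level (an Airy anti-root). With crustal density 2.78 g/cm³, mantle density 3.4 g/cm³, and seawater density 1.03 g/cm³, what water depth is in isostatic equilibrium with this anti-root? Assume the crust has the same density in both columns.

Replacing a thickness d of crust by seawater at the top must be balanced by replacing crust with mantle at the base: d (ρ_c − ρ_w) = a (ρ_m − ρ_c).
d = a (ρ_m − ρ_c)/(ρ_c − ρ_w) = 9.03 km × 0.62/1.75 = 3.2 km.

3.2 km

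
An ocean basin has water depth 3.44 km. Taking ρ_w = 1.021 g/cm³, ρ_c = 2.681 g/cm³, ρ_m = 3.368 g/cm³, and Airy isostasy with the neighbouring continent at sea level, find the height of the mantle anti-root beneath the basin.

8.31 km

For local isostatic compensation: replacing crust with seawater at the top is compensated by replacing crust with mantle at the base: d (ρ_c − ρ_w) = a (ρ_m − ρ_c).
a = d (ρ_c − ρ_w)/(ρ_m − ρ_c) = 3.44 km × 1.66/0.687 = 8.31 km.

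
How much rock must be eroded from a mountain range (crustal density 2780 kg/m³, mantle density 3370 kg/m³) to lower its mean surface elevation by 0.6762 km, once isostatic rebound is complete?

3.86 km

Net drop Δ = e − u = e − e ρ_c/ρ_m = e (ρ_m − ρ_c)/ρ_m.
e = Δ ρ_m/(ρ_m − ρ_c) = 0.6762 km × 3370/590 = 3.86 km.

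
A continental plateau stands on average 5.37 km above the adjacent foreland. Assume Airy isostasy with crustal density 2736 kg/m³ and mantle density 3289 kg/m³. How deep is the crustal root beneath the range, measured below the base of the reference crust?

Equating mass per unit area of the two columns: the weight of the topography is balanced by the buoyancy of the root, ρ_c h = (ρ_m − ρ_c) r.
r = h · ρ_c / (ρ_m − ρ_c) = 5.37 km × 2736 / (3289 − 2736) = 26.6 km.

26.6 km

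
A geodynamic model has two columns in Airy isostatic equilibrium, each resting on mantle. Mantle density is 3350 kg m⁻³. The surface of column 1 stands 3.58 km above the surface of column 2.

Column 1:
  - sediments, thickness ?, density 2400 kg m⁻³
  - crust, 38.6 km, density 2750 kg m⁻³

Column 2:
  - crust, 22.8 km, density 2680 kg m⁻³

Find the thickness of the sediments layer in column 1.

Take the compensation level at the base of the deeper column (depth z_c below the surface of column 1) and equate Σ ρ_i t_i down to z_c; mantle fills any gap and the z_c terms cancel.
Column 1: x×2400 + 38.6×2750 + (z_c − 38.6 − x)×3350
Column 2: 3.58×0 + 22.8×2680 + (z_c − 3.58 − 22.8)×3350
The z_c×3350 term appears on both sides and cancels. Collect the known terms of each column as K = Σ(ρt)_known − 3350 × (depth of known layers): K_1 = 106150 − 3350×38.6 = −23160; K_2 = 61104 − 3350×(3.58 + 22.8) = −27269.
Balance: K_1 − x×(3350 − 2400) = K_2, so x = (K_1 − K_2)/(3350 − 2400) = 4109/950 = 4.33 km.

4.33 km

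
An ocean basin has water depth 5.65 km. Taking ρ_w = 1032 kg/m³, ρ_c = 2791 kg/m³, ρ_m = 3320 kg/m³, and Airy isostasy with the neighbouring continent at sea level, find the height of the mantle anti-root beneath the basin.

18.8 km

In Airy isostatic equilibrium: replacing crust with seawater at the top is compensated by replacing crust with mantle at the base: d (ρ_c − ρ_w) = a (ρ_m − ρ_c).
a = d (ρ_c − ρ_w)/(ρ_m − ρ_c) = 5.65 km × 1759/529 = 18.8 km.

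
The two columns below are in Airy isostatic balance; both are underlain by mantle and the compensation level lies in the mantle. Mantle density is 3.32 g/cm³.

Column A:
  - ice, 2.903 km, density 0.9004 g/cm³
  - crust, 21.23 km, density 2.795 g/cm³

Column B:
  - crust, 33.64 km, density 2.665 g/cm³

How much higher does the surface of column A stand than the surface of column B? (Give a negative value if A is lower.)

−1.16 km

For any compensation level in the mantle, the mantle terms cancel and isostasy reduces to e = (Σt_A − Σt_B) − (Σ(ρt)_A − Σ(ρt)_B) / ρ_m.
Σt_A = 24.133 km; Σt_B = 33.64 km; Σ(ρt)_A = 61.9517112; Σ(ρt)_B = 89.6506 (in km·g/cm³).
e = (24.133 − 33.64) − (61.9517112 − 89.6506) / 3.32 = −1.16 km.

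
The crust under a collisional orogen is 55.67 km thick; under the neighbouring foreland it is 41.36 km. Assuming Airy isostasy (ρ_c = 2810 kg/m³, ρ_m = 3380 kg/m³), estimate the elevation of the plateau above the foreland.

Excess crust Δ = 55.67 km − 41.36 km = 14.31 km, split between elevation h and root r with h + r = Δ.
Airy balance ρ_c h = (ρ_m − ρ_c) r gives r = h ρ_c/(ρ_m − ρ_c), so h (1 + ρ_c/(ρ_m − ρ_c)) = Δ, i.e. h = Δ (ρ_m − ρ_c)/ρ_m.
h = 14.31 km × 570/3380 = 2.41 km.

2.41 km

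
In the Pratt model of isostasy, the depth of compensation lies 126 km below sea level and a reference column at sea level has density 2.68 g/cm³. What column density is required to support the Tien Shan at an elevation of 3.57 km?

Pratt balance: ρ_ref D = ρ (D + h).
ρ = ρ_ref D/(D + h) = 2.68 × 126 km/(126 km + 3.57 km) = 2.61 g/cm³.

2.61 g/cm³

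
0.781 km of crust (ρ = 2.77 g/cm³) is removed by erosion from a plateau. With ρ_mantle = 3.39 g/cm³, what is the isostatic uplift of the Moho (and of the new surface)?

Unloading: uplift u = e ρ_c/ρ_m = 0.781 km × 2.77/3.39 = 0.638 km.

0.638 km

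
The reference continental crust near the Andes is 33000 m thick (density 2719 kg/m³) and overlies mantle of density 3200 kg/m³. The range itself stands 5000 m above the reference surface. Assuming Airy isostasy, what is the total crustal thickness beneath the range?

Root depth r = h ρ_c / (ρ_m − ρ_c) = 5000 m × 2719 / 481 = 28260 m.
Total thickness = T + h + r = 33000 m + 5000 m + 28260 m = 66300 m.

66300 m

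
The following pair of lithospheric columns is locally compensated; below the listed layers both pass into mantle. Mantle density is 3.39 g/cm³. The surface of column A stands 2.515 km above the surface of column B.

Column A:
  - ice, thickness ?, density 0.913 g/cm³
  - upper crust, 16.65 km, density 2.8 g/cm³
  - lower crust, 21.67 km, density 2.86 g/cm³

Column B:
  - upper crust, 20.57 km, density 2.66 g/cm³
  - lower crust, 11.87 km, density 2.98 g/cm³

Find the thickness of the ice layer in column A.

2.87 km

Take the compensation level at the base of the deeper column (depth z_c below the surface of column A) and equate Σ ρ_i t_i down to z_c; mantle fills any gap and the z_c terms cancel.
Column A: x×0.913 + 16.65×2.8 + 21.67×2.86 + (z_c − 38.32 − x)×3.39
Column B: 2.515×0 + 20.57×2.66 + 11.87×2.98 + (z_c − 2.515 − 32.44)×3.39
The z_c×3.39 term appears on both sides and cancels. Collect the known terms of each column as K = Σ(ρt)_known − 3.39 × (depth of known layers): K_A = 108.5962 − 3.39×38.32 = −21.3086; K_B = 90.0888 − 3.39×(2.515 + 32.44) = −28.40865.
Balance: K_A − x×(3.39 − 0.913) = K_B, so x = (K_A − K_B)/(3.39 − 0.913) = 7.10005/2.477 = 2.87 km.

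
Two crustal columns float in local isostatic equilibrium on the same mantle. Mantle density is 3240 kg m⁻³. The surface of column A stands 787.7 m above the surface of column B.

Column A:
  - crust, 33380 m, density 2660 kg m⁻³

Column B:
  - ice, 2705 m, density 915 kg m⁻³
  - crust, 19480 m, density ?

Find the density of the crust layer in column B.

2700 kg m⁻³

Take the compensation level at the base of the deeper column (depth z_c below the surface of column A) and equate Σ ρ_i t_i down to z_c; mantle fills any gap and the z_c terms cancel.
Column A: 33380×2660 + (z_c − 33380)×3240
Column B: 787.7×0 + 2705×915 + 19480×ρ + (z_c − 787.7 − 22185)×3240
The z_c×3240 term appears on both sides and cancels. Collect the known terms of each column as K = Σ(ρt)_known − 3240 × (depth of known layers): K_A = 88790800 − 3240×33380 = −19360400; K_B = 2475075 − 3240×(787.7 + 22185) = −71956473.
Balance: K_A = K_B + 19480×ρ, so ρ = (K_A − K_B)/19480 = 52596100/19480 = 2700 kg m⁻³.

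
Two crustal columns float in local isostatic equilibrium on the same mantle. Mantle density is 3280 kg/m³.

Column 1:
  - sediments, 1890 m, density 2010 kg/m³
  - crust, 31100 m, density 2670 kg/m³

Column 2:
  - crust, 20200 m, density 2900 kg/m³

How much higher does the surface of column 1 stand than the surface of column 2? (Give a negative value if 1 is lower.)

4180 m

For any compensation level in the mantle, the mantle terms cancel and isostasy reduces to e = (Σt_1 − Σt_2) − (Σ(ρt)_1 − Σ(ρt)_2) / ρ_m.
Σt_1 = 32990 m; Σt_2 = 20200 m; Σ(ρt)_1 = 86835900; Σ(ρt)_2 = 58580000 (in m·kg/m³).
e = (32990 − 20200) − (86835900 − 58580000) / 3280 = 4180 m.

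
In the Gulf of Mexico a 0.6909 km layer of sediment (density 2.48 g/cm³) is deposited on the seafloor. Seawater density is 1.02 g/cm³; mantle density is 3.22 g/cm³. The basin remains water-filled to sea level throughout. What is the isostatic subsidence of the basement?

0.459 km

Submarine loading: the sediment displaces seawater, and the subsidence is in turn flooded, so s (ρ_m − ρ_w) = t (ρ_sed − ρ_w).
s = 0.6909 km × (2.48 − 1.02) / (3.22 − 1.02) = 0.459 km.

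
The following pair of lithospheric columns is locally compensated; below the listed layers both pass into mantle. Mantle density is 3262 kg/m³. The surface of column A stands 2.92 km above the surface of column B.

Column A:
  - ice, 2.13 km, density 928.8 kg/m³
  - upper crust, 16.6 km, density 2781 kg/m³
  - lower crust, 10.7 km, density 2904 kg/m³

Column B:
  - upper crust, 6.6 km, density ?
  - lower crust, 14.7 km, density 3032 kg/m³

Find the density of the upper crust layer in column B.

Take the compensation level at the base of the deeper column (depth z_c below the surface of column A) and equate Σ ρ_i t_i down to z_c; mantle fills any gap and the z_c terms cancel.
Column A: 2.13×928.8 + 16.6×2781 + 10.7×2904 + (z_c − 29.43)×3262
Column B: 2.92×0 + 6.6×ρ + 14.7×3032 + (z_c − 2.92 − 21.3)×3262
The z_c×3262 term appears on both sides and cancels. Collect the known terms of each column as K = Σ(ρt)_known − 3262 × (depth of known layers): K_A = 79215.744 − 3262×29.43 = −16784.916; K_B = 44570.4 − 3262×(2.92 + 21.3) = −34435.24.
Balance: K_A = K_B + 6.6×ρ, so ρ = (K_A − K_B)/6.6 = 17650.3/6.6 = 2670 kg/m³.

2670 kg/m³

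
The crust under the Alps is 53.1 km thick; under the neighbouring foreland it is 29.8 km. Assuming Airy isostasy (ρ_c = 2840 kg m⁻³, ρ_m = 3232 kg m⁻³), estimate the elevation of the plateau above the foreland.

2.83 km

Excess crust Δ = 53.1 km − 29.8 km = 23.3 km, split between elevation h and root r with h + r = Δ.
Airy balance ρ_c h = (ρ_m − ρ_c) r gives r = h ρ_c/(ρ_m − ρ_c), so h (1 + ρ_c/(ρ_m − ρ_c)) = Δ, i.e. h = Δ (ρ_m − ρ_c)/ρ_m.
h = 23.3 km × 392/3232 = 2.83 km.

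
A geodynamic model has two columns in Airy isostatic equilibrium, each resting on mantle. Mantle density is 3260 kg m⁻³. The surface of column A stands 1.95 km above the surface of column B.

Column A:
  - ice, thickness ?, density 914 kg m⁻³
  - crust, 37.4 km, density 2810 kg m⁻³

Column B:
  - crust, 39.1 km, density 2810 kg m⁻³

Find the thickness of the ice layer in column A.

3.04 km

Take the compensation level at the base of the deeper column (depth z_c below the surface of column A) and equate Σ ρ_i t_i down to z_c; mantle fills any gap and the z_c terms cancel.
Column A: x×914 + 37.4×2810 + (z_c − 37.4 − x)×3260
Column B: 1.95×0 + 39.1×2810 + (z_c − 1.95 − 39.1)×3260
The z_c×3260 term appears on both sides and cancels. Collect the known terms of each column as K = Σ(ρt)_known − 3260 × (depth of known layers): K_A = 105094 − 3260×37.4 = −16830; K_B = 109871 − 3260×(1.95 + 39.1) = −23952.
Balance: K_A − x×(3260 − 914) = K_B, so x = (K_A − K_B)/(3260 − 914) = 7122/2346 = 3.04 km.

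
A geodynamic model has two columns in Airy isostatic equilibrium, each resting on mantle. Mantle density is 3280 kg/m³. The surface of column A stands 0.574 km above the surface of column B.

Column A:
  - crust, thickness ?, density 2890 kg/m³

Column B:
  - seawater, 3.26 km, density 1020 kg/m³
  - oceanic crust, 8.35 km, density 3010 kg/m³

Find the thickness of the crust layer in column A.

Take the compensation level at the base of the deeper column (depth z_c below the surface of column A) and equate Σ ρ_i t_i down to z_c; mantle fills any gap and the z_c terms cancel.
Column A: x×2890 + (z_c − 0 − x)×3280
Column B: 0.574×0 + 3.26×1020 + 8.35×3010 + (z_c − 0.574 − 11.61)×3280
The z_c×3280 term appears on both sides and cancels. Collect the known terms of each column as K = Σ(ρt)_known − 3280 × (depth of known layers): K_A = 0 − 3280×0 = 0; K_B = 28458.7 − 3280×(0.574 + 11.61) = −11504.82.
Balance: K_A − x×(3280 − 2890) = K_B, so x = (K_A − K_B)/(3280 − 2890) = 11504.8/390 = 29.5 km.

29.5 km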